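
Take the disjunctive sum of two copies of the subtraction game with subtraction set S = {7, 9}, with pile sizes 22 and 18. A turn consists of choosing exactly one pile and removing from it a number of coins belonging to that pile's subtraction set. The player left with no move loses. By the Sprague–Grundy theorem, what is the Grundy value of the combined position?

0

All piles use S = {7, 9}:
n :  0  1  2  3  4  5  6  7  8  9 10 11 12 13 14 15 16 17 18 19 20 21 22
G :  0  0  0  0  0  0  0  1  1  1  1  1  1  1  2  2  0  0  0  0  0  0  0
Pile A: G(22) = 0.
Pile B: G(18) = 0.
Combined Grundy value = 0 ⊕ 0 = 0.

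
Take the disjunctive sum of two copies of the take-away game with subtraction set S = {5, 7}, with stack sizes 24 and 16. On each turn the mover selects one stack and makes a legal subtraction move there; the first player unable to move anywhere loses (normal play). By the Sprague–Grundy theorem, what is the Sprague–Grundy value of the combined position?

0

All stacks use S = {5, 7}:
G(0) = 0
G(1) = mex{} = 0
G(2) = mex{} = 0
G(3) = mex{} = 0
G(4) = mex{} = 0
G(5) = mex{0} = 1
G(6) = mex{0} = 1
G(7) = mex{0,0} = 1
G(8) = mex{0,0} = 1
G(9) = mex{0,0} = 1
G(10) = mex{1,0} = 2
G(11) = mex{1,0} = 2
G(12) = mex{1,1} = 0
G(13) = mex{1,1} = 0
G(14) = mex{1,1} = 0
G(15) = mex{2,1} = 0
G(16) = mex{2,1} = 0
G(17) = mex{0,2} = 1
G(18) = mex{0,2} = 1
G(19) = mex{0,0} = 1
G(20) = mex{0,0} = 1
G(21) = mex{0,0} = 1
G(22) = mex{1,0} = 2
G(23) = mex{1,0} = 2
G(24) = mex{1,1} = 0
Stack A: G(24) = 0.
Stack B: G(16) = 0.
Combined Grundy value = 0 ⊕ 0 = 0.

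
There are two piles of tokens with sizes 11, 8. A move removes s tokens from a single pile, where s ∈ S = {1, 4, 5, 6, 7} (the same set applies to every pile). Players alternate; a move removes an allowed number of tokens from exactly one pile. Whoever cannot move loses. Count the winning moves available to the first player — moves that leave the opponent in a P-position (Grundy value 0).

2

All piles use S = {1, 4, 5, 6, 7}:
G(0) = 0
G(1) = mex{0} = 1
G(2) = mex{1} = 0
G(3) = mex{0} = 1
G(4) = mex{1,0} = 2
G(5) = mex{2,1,0} = 3
G(6) = mex{3,0,1,0} = 2
G(7) = mex{2,1,0,1,0} = 3
G(8) = mex{3,2,1,0,1} = 4
G(9) = mex{4,3,2,1,0} = 5
G(10) = mex{5,2,3,2,1} = 0
G(11) = mex{0,3,2,3,2} = 1
Pile A: G(11) = 1.
Pile B: G(8) = 4.
Combined Grundy value = 1 ⊕ 4 = 5.
A winning move leaves total XOR = 0, i.e. changes one component's Grundy value g to g ⊕ X where X is the current total.
Pile A: need g' = 1⊕5 = 4. Options: 11−1→G=0, 11−4→G=3, 11−5→G=2, 11−6→G=3, 11−7→G=2. Hits: 0.
Pile B: need g' = 4⊕5 = 1. Options: 8−1→G=3, 8−4→G=2, 8−5→G=1, 8−6→G=0, 8−7→G=1. Hits: 2.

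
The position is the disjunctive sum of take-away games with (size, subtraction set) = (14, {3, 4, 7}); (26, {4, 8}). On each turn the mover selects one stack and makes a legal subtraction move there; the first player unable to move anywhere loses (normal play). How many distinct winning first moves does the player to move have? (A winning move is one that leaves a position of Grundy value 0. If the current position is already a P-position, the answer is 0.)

Stack A, S = {3, 4, 7}:
n :  0  1  2  3  4  5  6  7  8  9 10 11 12 13 14
G :  0  0  0  1  1  1  2  2  2  3  0  0  0  1  1
G_A(14) = 1.
Stack B, S = {4, 8}:
n :  0  1  2  3  4  5  6  7  8  9 10 11 12 13 14 15 16 17 18 19 20 21 22 23 24 25 26
G :  0  0  0  0  1  1  1  1  2  2  2  2  0  0  0  0  1  1  1  1  2  2  2  2  0  0  0
G_B(26) = 0.
Combined Grundy value = 1 ⊕ 0 = 1.
A winning move leaves total XOR = 0, i.e. changes one component's Grundy value g to g ⊕ X where X is the current total.
Stack A: need g' = 1⊕1 = 0. Options: 14−3→G=0, 14−4→G=0, 14−7→G=2. Hits: 2.
Stack B: need g' = 0⊕1 = 1. Options: 26−4→G=2, 26−8→G=1. Hits: 1.

3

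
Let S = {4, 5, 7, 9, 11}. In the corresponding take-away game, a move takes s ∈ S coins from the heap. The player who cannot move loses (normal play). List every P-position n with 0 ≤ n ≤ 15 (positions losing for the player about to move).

n :  0  1  2  3  4  5  6  7  8  9 10 11 12 13 14 15
G :  0  0  0  0  1  1  1  1  2  2  2  2  3  3  3  0
P-positions are exactly the n with G(n) = 0.

0, 1, 2, 3, 15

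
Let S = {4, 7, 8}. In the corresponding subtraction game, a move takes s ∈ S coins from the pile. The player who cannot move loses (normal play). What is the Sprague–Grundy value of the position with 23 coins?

2

n :  0  1  2  3  4  5  6  7  8  9 10 11 12 13 14 15 16 17 18 19 20 21 22 23
G :  0  0  0  0  1  1  1  1  2  2  2  2  0  0  0  0  1  1  1  1  2  2  2  2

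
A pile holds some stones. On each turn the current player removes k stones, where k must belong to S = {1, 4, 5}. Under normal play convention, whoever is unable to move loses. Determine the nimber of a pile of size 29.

G(0) = 0
G(1) = mex{0} = 1
G(2) = mex{1} = 0
G(3) = mex{0} = 1
G(4) = mex{1,0} = 2
G(5) = mex{2,1,0} = 3
G(6) = mex{3,0,1} = 2
G(7) = mex{2,1,0} = 3
G(8) = mex{3,2,1} = 0
G(9) = mex{0,3,2} = 1
G(10) = mex{1,2,3} = 0
G(11) = mex{0,3,2} = 1
G(12) = mex{1,0,3} = 2
G(13) = mex{2,1,0} = 3
G(14) = mex{3,0,1} = 2
G(15) = mex{2,1,0} = 3
G(16) = mex{3,2,1} = 0
G(17) = mex{0,3,2} = 1
G(18) = mex{1,2,3} = 0
G(19) = mex{0,3,2} = 1
G(20) = mex{1,0,3} = 2
G(21) = mex{2,1,0} = 3
G(22) = mex{3,0,1} = 2
G(23) = mex{2,1,0} = 3
G(24) = mex{3,2,1} = 0
G(25) = mex{0,3,2} = 1
G(26) = mex{1,2,3} = 0
G(27) = mex{0,3,2} = 1
G(28) = mex{1,0,3} = 2
G(29) = mex{2,1,0} = 3

3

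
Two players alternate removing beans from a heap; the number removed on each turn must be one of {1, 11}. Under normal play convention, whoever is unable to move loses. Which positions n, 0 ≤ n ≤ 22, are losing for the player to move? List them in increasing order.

G(0) = 0
G(1) = mex{0} = 1
G(2) = mex{1} = 0
G(3) = mex{0} = 1
G(4) = mex{1} = 0
G(5) = mex{0} = 1
G(6) = mex{1} = 0
G(7) = mex{0} = 1
G(8) = mex{1} = 0
G(9) = mex{0} = 1
G(10) = mex{1} = 0
G(11) = mex{0,0} = 1
G(12) = mex{1,1} = 0
G(13) = mex{0,0} = 1
G(14) = mex{1,1} = 0
G(15) = mex{0,0} = 1
G(16) = mex{1,1} = 0
G(17) = mex{0,0} = 1
G(18) = mex{1,1} = 0
G(19) = mex{0,0} = 1
G(20) = mex{1,1} = 0
G(21) = mex{0,0} = 1
G(22) = mex{1,1} = 0
P-positions are exactly the n with G(n) = 0.

0, 2, 4, 6, 8, 10, 12, 14, 16, 18, 20, 22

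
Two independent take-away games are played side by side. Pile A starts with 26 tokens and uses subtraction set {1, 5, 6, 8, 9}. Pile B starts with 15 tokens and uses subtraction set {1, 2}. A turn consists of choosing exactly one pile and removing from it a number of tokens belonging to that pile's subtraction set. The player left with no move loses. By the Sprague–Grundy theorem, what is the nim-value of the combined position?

Pile A, S = {1, 5, 6, 8, 9}:
G(0) = 0
G(1) = mex{0} = 1
G(2) = mex{1} = 0
G(3) = mex{0} = 1
G(4) = mex{1} = 0
G(5) = mex{0,0} = 1
G(6) = mex{1,1,0} = 2
G(7) = mex{2,0,1} = 3
G(8) = mex{3,1,0,0} = 2
G(9) = mex{2,0,1,1,0} = 3
G(10) = mex{3,1,0,0,1} = 2
G(11) = mex{2,2,1,1,0} = 3
G(12) = mex{3,3,2,0,1} = 4
G(13) = mex{4,2,3,1,0} = 5
G(14) = mex{5,3,2,2,1} = 0
G(15) = mex{0,2,3,3,2} = 1
G(16) = mex{1,3,2,2,3} = 0
G(17) = mex{0,4,3,3,2} = 1
G(18) = mex{1,5,4,2,3} = 0
G(19) = mex{0,0,5,3,2} = 1
G(20) = mex{1,1,0,4,3} = 2
G(21) = mex{2,0,1,5,4} = 3
G(22) = mex{3,1,0,0,5} = 2
G(23) = mex{2,0,1,1,0} = 3
G(24) = mex{3,1,0,0,1} = 2
G(25) = mex{2,2,1,1,0} = 3
G(26) = mex{3,3,2,0,1} = 4
G_A(26) = 4.
Pile B, S = {1, 2}:
n :  0  1  2  3  4  5  6  7  8  9 10 11 12 13 14 15
G :  0  1  2  0  1  2  0  1  2  0  1  2  0  1  2  0
G_B(15) = 0.
Combined Grundy value = 4 ⊕ 0 = 4.

4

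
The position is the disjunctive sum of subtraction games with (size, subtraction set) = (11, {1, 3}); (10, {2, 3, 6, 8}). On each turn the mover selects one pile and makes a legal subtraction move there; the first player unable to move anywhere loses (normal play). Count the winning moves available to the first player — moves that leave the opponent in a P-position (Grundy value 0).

4

Pile A, S = {1, 3}:
G(0) = 0
G(1) = mex{0} = 1
G(2) = mex{1} = 0
G(3) = mex{0,0} = 1
G(4) = mex{1,1} = 0
G(5) = mex{0,0} = 1
G(6) = mex{1,1} = 0
G(7) = mex{0,0} = 1
G(8) = mex{1,1} = 0
G(9) = mex{0,0} = 1
G(10) = mex{1,1} = 0
G(11) = mex{0,0} = 1
G_A(11) = 1.
Pile B, S = {2, 3, 6, 8}:
n :  0  1  2  3  4  5  6  7  8  9 10
G :  0  0  1  1  2  0  3  1  2  2  0
G_B(10) = 0.
Combined Grundy value = 1 ⊕ 0 = 1.
A winning move leaves total XOR = 0, i.e. changes one component's Grundy value g to g ⊕ X where X is the current total.
Pile A: need g' = 1⊕1 = 0. Options: 11−1→G=0, 11−3→G=0. Hits: 2.
Pile B: need g' = 0⊕1 = 1. Options: 10−2→G=2, 10−3→G=1, 10−6→G=2, 10−8→G=1. Hits: 2.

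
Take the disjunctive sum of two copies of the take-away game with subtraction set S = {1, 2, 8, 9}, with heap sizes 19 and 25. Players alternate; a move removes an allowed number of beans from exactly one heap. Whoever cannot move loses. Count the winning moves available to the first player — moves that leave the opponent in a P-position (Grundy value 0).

1

All heaps use S = {1, 2, 8, 9}:
G(0) = 0
G(1) = mex{0} = 1
G(2) = mex{1,0} = 2
G(3) = mex{2,1} = 0
G(4) = mex{0,2} = 1
G(5) = mex{1,0} = 2
G(6) = mex{2,1} = 0
G(7) = mex{0,2} = 1
G(8) = mex{1,0,0} = 2
G(9) = mex{2,1,1,0} = 3
G(10) = mex{3,2,2,1} = 0
G(11) = mex{0,3,0,2} = 1
G(12) = mex{1,0,1,0} = 2
G(13) = mex{2,1,2,1} = 0
G(14) = mex{0,2,0,2} = 1
G(15) = mex{1,0,1,0} = 2
G(16) = mex{2,1,2,1} = 0
G(17) = mex{0,2,3,2} = 1
G(18) = mex{1,0,0,3} = 2
G(19) = mex{2,1,1,0} = 3
G(20) = mex{3,2,2,1} = 0
G(21) = mex{0,3,0,2} = 1
G(22) = mex{1,0,1,0} = 2
G(23) = mex{2,1,2,1} = 0
G(24) = mex{0,2,0,2} = 1
G(25) = mex{1,0,1,0} = 2
Heap A: G(19) = 3.
Heap B: G(25) = 2.
Combined Grundy value = 3 ⊕ 2 = 1.
A winning move leaves total XOR = 0, i.e. changes one component's Grundy value g to g ⊕ X where X is the current total.
Heap A: need g' = 3⊕1 = 2. Options: 19−1→G=2, 19−2→G=1, 19−8→G=1, 19−9→G=0. Hits: 1.
Heap B: need g' = 2⊕1 = 3. Options: 25−1→G=1, 25−2→G=0, 25−8→G=1, 25−9→G=0. Hits: 0.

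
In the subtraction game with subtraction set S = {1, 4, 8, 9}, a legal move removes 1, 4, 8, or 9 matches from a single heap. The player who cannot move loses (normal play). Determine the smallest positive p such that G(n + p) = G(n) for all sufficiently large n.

17

n :  0  1  2  3  4  5  6  7  8  9 10 11 12 13 14 15 16 17 18 19 20 21 22 23 24 25 26 27 28 29 30 31 32 33 34 35
G :  0  1  0  1  2  0  1  0  1  2  3  2  0  1  2  3  2  0  1  0  1  2  0  1  0  1  2  3  2  0  1  2  3  2  0  1
G(n+17) = G(n) holds for n = 0,…,8 (a full window of length max(S) = 9), so the sequence is purely periodic with period 17.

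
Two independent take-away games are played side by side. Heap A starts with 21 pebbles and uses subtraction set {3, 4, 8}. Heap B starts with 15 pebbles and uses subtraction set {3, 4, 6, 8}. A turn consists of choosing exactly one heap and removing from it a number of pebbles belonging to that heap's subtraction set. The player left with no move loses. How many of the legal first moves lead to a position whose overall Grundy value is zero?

Heap A, S = {3, 4, 8}:
G(0) = 0
G(1) = mex{} = 0
G(2) = mex{} = 0
G(3) = mex{0} = 1
G(4) = mex{0,0} = 1
G(5) = mex{0,0} = 1
G(6) = mex{1,0} = 2
G(7) = mex{1,1} = 0
G(8) = mex{1,1,0} = 2
G(9) = mex{2,1,0} = 3
G(10) = mex{0,2,0} = 1
G(11) = mex{2,0,1} = 3
G(12) = mex{3,2,1} = 0
G(13) = mex{1,3,1} = 0
G(14) = mex{3,1,2} = 0
G(15) = mex{0,3,0} = 1
G(16) = mex{0,0,2} = 1
G(17) = mex{0,0,3} = 1
G(18) = mex{1,0,1} = 2
G(19) = mex{1,1,3} = 0
G(20) = mex{1,1,0} = 2
G(21) = mex{2,1,0} = 3
G_A(21) = 3.
Heap B, S = {3, 4, 6, 8}:
G(0) = 0
G(1) = mex{} = 0
G(2) = mex{} = 0
G(3) = mex{0} = 1
G(4) = mex{0,0} = 1
G(5) = mex{0,0} = 1
G(6) = mex{1,0,0} = 2
G(7) = mex{1,1,0} = 2
G(8) = mex{1,1,0,0} = 2
G(9) = mex{2,1,1,0} = 3
G(10) = mex{2,2,1,0} = 3
G(11) = mex{2,2,1,1} = 0
G(12) = mex{3,2,2,1} = 0
G(13) = mex{3,3,2,1} = 0
G(14) = mex{0,3,2,2} = 1
G(15) = mex{0,0,3,2} = 1
G_B(15) = 1.
Combined Grundy value = 3 ⊕ 1 = 2.
A winning move leaves total XOR = 0, i.e. changes one component's Grundy value g to g ⊕ X where X is the current total.
Heap A: need g' = 3⊕2 = 1. Options: 21−3→G=2, 21−4→G=1, 21−8→G=0. Hits: 1.
Heap B: need g' = 1⊕2 = 3. Options: 15−3→G=0, 15−4→G=0, 15−6→G=3, 15−8→G=2. Hits: 1.

2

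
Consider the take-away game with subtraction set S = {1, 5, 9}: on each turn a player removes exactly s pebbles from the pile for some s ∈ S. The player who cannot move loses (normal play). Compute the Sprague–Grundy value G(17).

n :  0  1  2  3  4  5  6  7  8  9 10 11 12 13 14 15 16 17
G :  0  1  0  1  0  1  0  1  0  1  0  1  0  1  0  1  0  1

1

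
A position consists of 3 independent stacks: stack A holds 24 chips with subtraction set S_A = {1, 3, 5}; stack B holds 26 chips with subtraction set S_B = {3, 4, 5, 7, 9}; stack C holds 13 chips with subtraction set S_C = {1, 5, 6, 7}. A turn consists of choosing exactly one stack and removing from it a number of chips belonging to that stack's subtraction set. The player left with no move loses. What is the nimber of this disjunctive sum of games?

1

Stack A, S = {1, 3, 5}:
G(0) = 0
G(1) = mex{0} = 1
G(2) = mex{1} = 0
G(3) = mex{0,0} = 1
G(4) = mex{1,1} = 0
G(5) = mex{0,0,0} = 1
G(6) = mex{1,1,1} = 0
G(7) = mex{0,0,0} = 1
G(8) = mex{1,1,1} = 0
G(9) = mex{0,0,0} = 1
G(10) = mex{1,1,1} = 0
G(11) = mex{0,0,0} = 1
G(12) = mex{1,1,1} = 0
G(13) = mex{0,0,0} = 1
G(14) = mex{1,1,1} = 0
G(15) = mex{0,0,0} = 1
G(16) = mex{1,1,1} = 0
G(17) = mex{0,0,0} = 1
G(18) = mex{1,1,1} = 0
G(19) = mex{0,0,0} = 1
G(20) = mex{1,1,1} = 0
G(21) = mex{0,0,0} = 1
G(22) = mex{1,1,1} = 0
G(23) = mex{0,0,0} = 1
G(24) = mex{1,1,1} = 0
G_A(24) = 0.
Stack B, S = {3, 4, 5, 7, 9}:
G(0) = 0
G(1) = mex{} = 0
G(2) = mex{} = 0
G(3) = mex{0} = 1
G(4) = mex{0,0} = 1
G(5) = mex{0,0,0} = 1
G(6) = mex{1,0,0} = 2
G(7) = mex{1,1,0,0} = 2
G(8) = mex{1,1,1,0} = 2
G(9) = mex{2,1,1,0,0} = 3
G(10) = mex{2,2,1,1,0} = 3
G(11) = mex{2,2,2,1,0} = 3
G(12) = mex{3,2,2,1,1} = 0
G(13) = mex{3,3,2,2,1} = 0
G(14) = mex{3,3,3,2,1} = 0
G(15) = mex{0,3,3,2,2} = 1
G(16) = mex{0,0,3,3,2} = 1
G(17) = mex{0,0,0,3,2} = 1
G(18) = mex{1,0,0,3,3} = 2
G(19) = mex{1,1,0,0,3} = 2
G(20) = mex{1,1,1,0,3} = 2
G(21) = mex{2,1,1,0,0} = 3
G(22) = mex{2,2,1,1,0} = 3
G(23) = mex{2,2,2,1,0} = 3
G(24) = mex{3,2,2,1,1} = 0
G(25) = mex{3,3,2,2,1} = 0
G(26) = mex{3,3,3,2,1} = 0
G_B(26) = 0.
Stack C, S = {1, 5, 6, 7}:
G(0) = 0
G(1) = mex{0} = 1
G(2) = mex{1} = 0
G(3) = mex{0} = 1
G(4) = mex{1} = 0
G(5) = mex{0,0} = 1
G(6) = mex{1,1,0} = 2
G(7) = mex{2,0,1,0} = 3
G(8) = mex{3,1,0,1} = 2
G(9) = mex{2,0,1,0} = 3
G(10) = mex{3,1,0,1} = 2
G(11) = mex{2,2,1,0} = 3
G(12) = mex{3,3,2,1} = 0
G(13) = mex{0,2,3,2} = 1
G_C(13) = 1.
Combined Grundy value = 0 ⊕ 0 ⊕ 1 = 1.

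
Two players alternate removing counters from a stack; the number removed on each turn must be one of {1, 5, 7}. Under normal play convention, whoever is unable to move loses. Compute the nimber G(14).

G(0) = 0
G(1) = mex{0} = 1
G(2) = mex{1} = 0
G(3) = mex{0} = 1
G(4) = mex{1} = 0
G(5) = mex{0,0} = 1
G(6) = mex{1,1} = 0
G(7) = mex{0,0,0} = 1
G(8) = mex{1,1,1} = 0
G(9) = mex{0,0,0} = 1
G(10) = mex{1,1,1} = 0
G(11) = mex{0,0,0} = 1
G(12) = mex{1,1,1} = 0
G(13) = mex{0,0,0} = 1
G(14) = mex{1,1,1} = 0

0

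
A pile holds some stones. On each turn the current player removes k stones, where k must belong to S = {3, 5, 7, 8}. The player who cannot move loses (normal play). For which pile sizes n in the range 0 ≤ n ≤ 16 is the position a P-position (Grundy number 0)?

G(0) = 0
G(1) = mex{} = 0
G(2) = mex{} = 0
G(3) = mex{0} = 1
G(4) = mex{0} = 1
G(5) = mex{0,0} = 1
G(6) = mex{1,0} = 2
G(7) = mex{1,0,0} = 2
G(8) = mex{1,1,0,0} = 2
G(9) = mex{2,1,0,0} = 3
G(10) = mex{2,1,1,0} = 3
G(11) = mex{2,2,1,1} = 0
G(12) = mex{3,2,1,1} = 0
G(13) = mex{3,2,2,1} = 0
G(14) = mex{0,3,2,2} = 1
G(15) = mex{0,3,2,2} = 1
G(16) = mex{0,0,3,2} = 1
P-positions are exactly the n with G(n) = 0.

0, 1, 2, 11, 12, 13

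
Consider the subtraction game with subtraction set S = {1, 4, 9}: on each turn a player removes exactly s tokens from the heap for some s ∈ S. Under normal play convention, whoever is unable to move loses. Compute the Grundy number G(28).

G(0) = 0
G(1) = mex{0} = 1
G(2) = mex{1} = 0
G(3) = mex{0} = 1
G(4) = mex{1,0} = 2
G(5) = mex{2,1} = 0
G(6) = mex{0,0} = 1
G(7) = mex{1,1} = 0
G(8) = mex{0,2} = 1
G(9) = mex{1,0,0} = 2
G(10) = mex{2,1,1} = 0
G(11) = mex{0,0,0} = 1
G(12) = mex{1,1,1} = 0
G(13) = mex{0,2,2} = 1
G(14) = mex{1,0,0} = 2
G(15) = mex{2,1,1} = 0
G(16) = mex{0,0,0} = 1
G(17) = mex{1,1,1} = 0
G(18) = mex{0,2,2} = 1
G(19) = mex{1,0,0} = 2
G(20) = mex{2,1,1} = 0
G(21) = mex{0,0,0} = 1
G(22) = mex{1,1,1} = 0
G(23) = mex{0,2,2} = 1
G(24) = mex{1,0,0} = 2
G(25) = mex{2,1,1} = 0
G(26) = mex{0,0,0} = 1
G(27) = mex{1,1,1} = 0
G(28) = mex{0,2,2} = 1

1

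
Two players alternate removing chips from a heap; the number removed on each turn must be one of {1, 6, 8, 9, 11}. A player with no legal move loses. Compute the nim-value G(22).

G(0) = 0
G(1) = mex{0} = 1
G(2) = mex{1} = 0
G(3) = mex{0} = 1
G(4) = mex{1} = 0
G(5) = mex{0} = 1
G(6) = mex{1,0} = 2
G(7) = mex{2,1} = 0
G(8) = mex{0,0,0} = 1
G(9) = mex{1,1,1,0} = 2
G(10) = mex{2,0,0,1} = 3
G(11) = mex{3,1,1,0,0} = 2
G(12) = mex{2,2,0,1,1} = 3
G(13) = mex{3,0,1,0,0} = 2
G(14) = mex{2,1,2,1,1} = 0
G(15) = mex{0,2,0,2,0} = 1
G(16) = mex{1,3,1,0,1} = 2
G(17) = mex{2,2,2,1,2} = 0
G(18) = mex{0,3,3,2,0} = 1
G(19) = mex{1,2,2,3,1} = 0
G(20) = mex{0,0,3,2,2} = 1
G(21) = mex{1,1,2,3,3} = 0
G(22) = mex{0,2,0,2,2} = 1

1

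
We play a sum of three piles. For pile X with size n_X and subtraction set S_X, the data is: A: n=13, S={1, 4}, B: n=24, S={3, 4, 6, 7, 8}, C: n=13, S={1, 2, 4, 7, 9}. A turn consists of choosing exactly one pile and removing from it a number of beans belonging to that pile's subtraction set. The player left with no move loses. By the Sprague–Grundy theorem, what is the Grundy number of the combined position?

3

Pile A, S = {1, 4}:
G(0) = 0
G(1) = mex{0} = 1
G(2) = mex{1} = 0
G(3) = mex{0} = 1
G(4) = mex{1,0} = 2
G(5) = mex{2,1} = 0
G(6) = mex{0,0} = 1
G(7) = mex{1,1} = 0
G(8) = mex{0,2} = 1
G(9) = mex{1,0} = 2
G(10) = mex{2,1} = 0
G(11) = mex{0,0} = 1
G(12) = mex{1,1} = 0
G(13) = mex{0,2} = 1
G_A(13) = 1.
Pile B, S = {3, 4, 6, 7, 8}:
n :  0  1  2  3  4  5  6  7  8  9 10 11 12 13 14 15 16 17 18 19 20 21 22 23 24
G :  0  0  0  1  1  1  2  2  2  3  3  0  0  0  1  1  1  2  2  2  3  3  0  0  0
G_B(24) = 0.
Pile C, S = {1, 2, 4, 7, 9}:
G(0) = 0
G(1) = mex{0} = 1
G(2) = mex{1,0} = 2
G(3) = mex{2,1} = 0
G(4) = mex{0,2,0} = 1
G(5) = mex{1,0,1} = 2
G(6) = mex{2,1,2} = 0
G(7) = mex{0,2,0,0} = 1
G(8) = mex{1,0,1,1} = 2
G(9) = mex{2,1,2,2,0} = 3
G(10) = mex{3,2,0,0,1} = 4
G(11) = mex{4,3,1,1,2} = 0
G(12) = mex{0,4,2,2,0} = 1
G(13) = mex{1,0,3,0,1} = 2
G_C(13) = 2.
Combined Grundy value = 1 ⊕ 0 ⊕ 2 = 3.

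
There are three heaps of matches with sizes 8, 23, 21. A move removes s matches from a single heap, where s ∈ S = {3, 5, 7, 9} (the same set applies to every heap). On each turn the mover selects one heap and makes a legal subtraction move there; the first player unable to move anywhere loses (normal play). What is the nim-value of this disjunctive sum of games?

All heaps use S = {3, 5, 7, 9}:
n :  0  1  2  3  4  5  6  7  8  9 10 11 12 13 14 15 16 17 18 19 20 21 22 23
G :  0  0  0  1  1  1  2  2  2  3  3  3  0  0  0  1  1  1  2  2  2  3  3  3
Heap A: G(8) = 2.
Heap B: G(23) = 3.
Heap C: G(21) = 3.
Combined Grundy value = 2 ⊕ 3 ⊕ 3 = 2.

2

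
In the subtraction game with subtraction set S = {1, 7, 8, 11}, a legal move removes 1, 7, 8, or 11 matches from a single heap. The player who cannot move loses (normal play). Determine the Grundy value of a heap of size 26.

2

n :  0  1  2  3  4  5  6  7  8  9 10 11 12 13 14 15 16 17 18 19 20 21 22 23 24 25 26
G :  0  1  0  1  0  1  0  1  2  3  2  3  2  3  2  3  0  1  0  1  0  1  0  1  2  3  2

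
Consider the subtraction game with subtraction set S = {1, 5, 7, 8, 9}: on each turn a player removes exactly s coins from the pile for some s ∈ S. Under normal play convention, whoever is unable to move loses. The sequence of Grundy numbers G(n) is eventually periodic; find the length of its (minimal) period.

16

n :  0  1  2  3  4  5  6  7  8  9 10 11 12 13 14 15 16 17 18 19 20 21 22 23 24 25 26 27 28 29 30 31 32 33
G :  0  1  0  1  0  1  0  1  2  3  2  3  2  3  2  3  0  1  0  1  0  1  0  1  2  3  2  3  2  3  2  3  0  1
G(n+16) = G(n) holds for n = 0,…,8 (a full window of length max(S) = 9), so the sequence is purely periodic with period 16.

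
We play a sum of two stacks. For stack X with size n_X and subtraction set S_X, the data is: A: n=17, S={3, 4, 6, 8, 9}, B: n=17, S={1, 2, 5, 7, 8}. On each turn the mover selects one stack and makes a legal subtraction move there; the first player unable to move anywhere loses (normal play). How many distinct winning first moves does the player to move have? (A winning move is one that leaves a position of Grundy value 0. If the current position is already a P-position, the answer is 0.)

3

Stack A, S = {3, 4, 6, 8, 9}:
G(0) = 0
G(1) = mex{} = 0
G(2) = mex{} = 0
G(3) = mex{0} = 1
G(4) = mex{0,0} = 1
G(5) = mex{0,0} = 1
G(6) = mex{1,0,0} = 2
G(7) = mex{1,1,0} = 2
G(8) = mex{1,1,0,0} = 2
G(9) = mex{2,1,1,0,0} = 3
G(10) = mex{2,2,1,0,0} = 3
G(11) = mex{2,2,1,1,0} = 3
G(12) = mex{3,2,2,1,1} = 0
G(13) = mex{3,3,2,1,1} = 0
G(14) = mex{3,3,2,2,1} = 0
G(15) = mex{0,3,3,2,2} = 1
G(16) = mex{0,0,3,2,2} = 1
G(17) = mex{0,0,3,3,2} = 1
G_A(17) = 1.
Stack B, S = {1, 2, 5, 7, 8}:
n :  0  1  2  3  4  5  6  7  8  9 10 11 12 13 14 15 16 17
G :  0  1  2  0  1  2  0  1  2  0  1  2  0  1  2  0  1  2
G_B(17) = 2.
Combined Grundy value = 1 ⊕ 2 = 3.
A winning move leaves total XOR = 0, i.e. changes one component's Grundy value g to g ⊕ X where X is the current total.
Stack A: need g' = 1⊕3 = 2. Options: 17−3→G=0, 17−4→G=0, 17−6→G=3, 17−8→G=3, 17−9→G=2. Hits: 1.
Stack B: need g' = 2⊕3 = 1. Options: 17−1→G=1, 17−2→G=0, 17−5→G=0, 17−7→G=1, 17−8→G=0. Hits: 2.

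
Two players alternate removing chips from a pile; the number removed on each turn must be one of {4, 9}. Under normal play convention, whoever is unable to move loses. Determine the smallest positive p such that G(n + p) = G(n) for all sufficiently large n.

13

G(0) = 0
G(1) = mex{} = 0
G(2) = mex{} = 0
G(3) = mex{} = 0
G(4) = mex{0} = 1
G(5) = mex{0} = 1
G(6) = mex{0} = 1
G(7) = mex{0} = 1
G(8) = mex{1} = 0
G(9) = mex{1,0} = 2
G(10) = mex{1,0} = 2
G(11) = mex{1,0} = 2
G(12) = mex{0,0} = 1
G(13) = mex{2,1} = 0
G(14) = mex{2,1} = 0
G(15) = mex{2,1} = 0
G(16) = mex{1,1} = 0
G(17) = mex{0,0} = 1
G(18) = mex{0,2} = 1
G(19) = mex{0,2} = 1
G(20) = mex{0,2} = 1
G(21) = mex{1,1} = 0
G(22) = mex{1,0} = 2
G(23) = mex{1,0} = 2
G(24) = mex{1,0} = 2
G(25) = mex{0,0} = 1
G(26) = mex{2,1} = 0
G(27) = mex{2,1} = 0
G(n+13) = G(n) holds for n = 0,…,8 (a full window of length max(S) = 9), so the sequence is purely periodic with period 13.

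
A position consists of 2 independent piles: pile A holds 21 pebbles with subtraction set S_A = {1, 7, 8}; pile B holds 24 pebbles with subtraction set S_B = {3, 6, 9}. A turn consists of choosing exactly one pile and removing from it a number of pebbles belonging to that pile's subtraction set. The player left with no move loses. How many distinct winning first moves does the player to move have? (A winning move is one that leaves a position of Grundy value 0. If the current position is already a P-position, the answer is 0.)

0

Pile A, S = {1, 7, 8}:
n :  0  1  2  3  4  5  6  7  8  9 10 11 12 13 14 15 16 17 18 19 20 21
G :  0  1  0  1  0  1  0  1  2  3  2  3  2  3  2  0  1  0  1  0  1  0
G_A(21) = 0.
Pile B, S = {3, 6, 9}:
G(0) = 0
G(1) = mex{} = 0
G(2) = mex{} = 0
G(3) = mex{0} = 1
G(4) = mex{0} = 1
G(5) = mex{0} = 1
G(6) = mex{1,0} = 2
G(7) = mex{1,0} = 2
G(8) = mex{1,0} = 2
G(9) = mex{2,1,0} = 3
G(10) = mex{2,1,0} = 3
G(11) = mex{2,1,0} = 3
G(12) = mex{3,2,1} = 0
G(13) = mex{3,2,1} = 0
G(14) = mex{3,2,1} = 0
G(15) = mex{0,3,2} = 1
G(16) = mex{0,3,2} = 1
G(17) = mex{0,3,2} = 1
G(18) = mex{1,0,3} = 2
G(19) = mex{1,0,3} = 2
G(20) = mex{1,0,3} = 2
G(21) = mex{2,1,0} = 3
G(22) = mex{2,1,0} = 3
G(23) = mex{2,1,0} = 3
G(24) = mex{3,2,1} = 0
G_B(24) = 0.
Combined Grundy value = 0 ⊕ 0 = 0.
A winning move leaves total XOR = 0, i.e. changes one component's Grundy value g to g ⊕ X where X is the current total.
Pile A: target g' = 0⊕0 = 0, but every legal move changes the Grundy value (mex property), so 0 moves.
Pile B: target g' = 0⊕0 = 0, but every legal move changes the Grundy value (mex property), so 0 moves.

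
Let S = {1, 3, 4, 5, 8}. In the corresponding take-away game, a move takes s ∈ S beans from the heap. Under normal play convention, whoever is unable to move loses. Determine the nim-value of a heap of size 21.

1

n :  0  1  2  3  4  5  6  7  8  9 10 11 12 13 14 15 16 17 18 19 20 21
G :  0  1  0  1  2  3  2  3  4  0  1  0  1  2  3  2  3  4  0  1  0  1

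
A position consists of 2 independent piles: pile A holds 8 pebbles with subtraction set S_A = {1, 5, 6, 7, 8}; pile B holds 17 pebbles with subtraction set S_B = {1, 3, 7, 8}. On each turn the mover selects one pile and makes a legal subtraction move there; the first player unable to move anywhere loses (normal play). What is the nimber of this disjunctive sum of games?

2

Pile A, S = {1, 5, 6, 7, 8}:
G(0) = 0
G(1) = mex{0} = 1
G(2) = mex{1} = 0
G(3) = mex{0} = 1
G(4) = mex{1} = 0
G(5) = mex{0,0} = 1
G(6) = mex{1,1,0} = 2
G(7) = mex{2,0,1,0} = 3
G(8) = mex{3,1,0,1,0} = 2
G_A(8) = 2.
Pile B, S = {1, 3, 7, 8}:
n :  0  1  2  3  4  5  6  7  8  9 10 11 12 13 14 15 16 17
G :  0  1  0  1  0  1  0  1  2  3  2  3  2  3  2  0  1  0
G_B(17) = 0.
Combined Grundy value = 2 ⊕ 0 = 2.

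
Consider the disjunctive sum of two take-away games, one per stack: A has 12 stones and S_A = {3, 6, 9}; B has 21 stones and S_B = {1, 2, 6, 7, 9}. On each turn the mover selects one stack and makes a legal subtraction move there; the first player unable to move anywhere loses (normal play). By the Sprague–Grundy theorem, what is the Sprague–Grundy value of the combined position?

2

Stack A, S = {3, 6, 9}:
n :  0  1  2  3  4  5  6  7  8  9 10 11 12
G :  0  0  0  1  1  1  2  2  2  3  3  3  0
G_A(12) = 0.
Stack B, S = {1, 2, 6, 7, 9}:
n :  0  1  2  3  4  5  6  7  8  9 10 11 12 13 14 15 16 17 18 19 20 21
G :  0  1  2  0  1  2  3  4  0  1  2  0  1  2  3  4  0  1  2  0  1  2
G_B(21) = 2.
Combined Grundy value = 0 ⊕ 2 = 2.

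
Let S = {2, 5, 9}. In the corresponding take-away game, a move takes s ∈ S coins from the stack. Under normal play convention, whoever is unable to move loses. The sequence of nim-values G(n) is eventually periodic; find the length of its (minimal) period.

7

G(0) = 0
G(1) = mex{} = 0
G(2) = mex{0} = 1
G(3) = mex{0} = 1
G(4) = mex{1} = 0
G(5) = mex{1,0} = 2
G(6) = mex{0,0} = 1
G(7) = mex{2,1} = 0
G(8) = mex{1,1} = 0
G(9) = mex{0,0,0} = 1
G(10) = mex{0,2,0} = 1
G(11) = mex{1,1,1} = 0
G(12) = mex{1,0,1} = 2
G(13) = mex{0,0,0} = 1
G(14) = mex{2,1,2} = 0
G(15) = mex{1,1,1} = 0
G(16) = mex{0,0,0} = 1
G(17) = mex{0,2,0} = 1
G(n+7) = G(n) holds for n = 0,…,8 (a full window of length max(S) = 9), so the sequence is purely periodic with period 7.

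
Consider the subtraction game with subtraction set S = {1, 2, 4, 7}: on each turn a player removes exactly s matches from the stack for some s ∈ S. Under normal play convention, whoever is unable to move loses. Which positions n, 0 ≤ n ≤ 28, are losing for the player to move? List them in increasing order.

0, 3, 6, 9, 12, 15, 18, 21, 24, 27

n :  0  1  2  3  4  5  6  7  8  9 10 11 12 13 14 15 16 17 18 19 20 21 22 23 24 25 26 27 28
G :  0  1  2  0  1  2  0  1  2  0  1  2  0  1  2  0  1  2  0  1  2  0  1  2  0  1  2  0  1
P-positions are exactly the n with G(n) = 0.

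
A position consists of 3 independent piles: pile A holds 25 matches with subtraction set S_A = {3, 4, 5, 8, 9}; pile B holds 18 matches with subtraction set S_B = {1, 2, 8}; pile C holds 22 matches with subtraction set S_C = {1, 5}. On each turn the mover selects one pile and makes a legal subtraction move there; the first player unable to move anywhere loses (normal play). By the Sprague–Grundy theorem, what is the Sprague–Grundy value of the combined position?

0

Pile A, S = {3, 4, 5, 8, 9}:
n :  0  1  2  3  4  5  6  7  8  9 10 11 12 13 14 15 16 17 18 19 20 21 22 23 24 25
G :  0  0  0  1  1  1  2  2  2  3  3  3  0  0  0  1  1  1  2  2  2  3  3  3  0  0
G_A(25) = 0.
Pile B, S = {1, 2, 8}:
G(0) = 0
G(1) = mex{0} = 1
G(2) = mex{1,0} = 2
G(3) = mex{2,1} = 0
G(4) = mex{0,2} = 1
G(5) = mex{1,0} = 2
G(6) = mex{2,1} = 0
G(7) = mex{0,2} = 1
G(8) = mex{1,0,0} = 2
G(9) = mex{2,1,1} = 0
G(10) = mex{0,2,2} = 1
G(11) = mex{1,0,0} = 2
G(12) = mex{2,1,1} = 0
G(13) = mex{0,2,2} = 1
G(14) = mex{1,0,0} = 2
G(15) = mex{2,1,1} = 0
G(16) = mex{0,2,2} = 1
G(17) = mex{1,0,0} = 2
G(18) = mex{2,1,1} = 0
G_B(18) = 0.
Pile C, S = {1, 5}:
G(0) = 0
G(1) = mex{0} = 1
G(2) = mex{1} = 0
G(3) = mex{0} = 1
G(4) = mex{1} = 0
G(5) = mex{0,0} = 1
G(6) = mex{1,1} = 0
G(7) = mex{0,0} = 1
G(8) = mex{1,1} = 0
G(9) = mex{0,0} = 1
G(10) = mex{1,1} = 0
G(11) = mex{0,0} = 1
G(12) = mex{1,1} = 0
G(13) = mex{0,0} = 1
G(14) = mex{1,1} = 0
G(15) = mex{0,0} = 1
G(16) = mex{1,1} = 0
G(17) = mex{0,0} = 1
G(18) = mex{1,1} = 0
G(19) = mex{0,0} = 1
G(20) = mex{1,1} = 0
G(21) = mex{0,0} = 1
G(22) = mex{1,1} = 0
G_C(22) = 0.
Combined Grundy value = 0 ⊕ 0 ⊕ 0 = 0.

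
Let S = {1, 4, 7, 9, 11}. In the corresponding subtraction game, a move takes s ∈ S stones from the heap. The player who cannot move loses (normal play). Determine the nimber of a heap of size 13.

3

G(0) = 0
G(1) = mex{0} = 1
G(2) = mex{1} = 0
G(3) = mex{0} = 1
G(4) = mex{1,0} = 2
G(5) = mex{2,1} = 0
G(6) = mex{0,0} = 1
G(7) = mex{1,1,0} = 2
G(8) = mex{2,2,1} = 0
G(9) = mex{0,0,0,0} = 1
G(10) = mex{1,1,1,1} = 0
G(11) = mex{0,2,2,0,0} = 1
G(12) = mex{1,0,0,1,1} = 2
G(13) = mex{2,1,1,2,0} = 3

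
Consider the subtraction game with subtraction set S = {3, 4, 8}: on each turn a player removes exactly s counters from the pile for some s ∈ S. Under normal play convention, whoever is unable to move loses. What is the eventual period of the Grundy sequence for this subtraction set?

12

G(0) = 0
G(1) = mex{} = 0
G(2) = mex{} = 0
G(3) = mex{0} = 1
G(4) = mex{0,0} = 1
G(5) = mex{0,0} = 1
G(6) = mex{1,0} = 2
G(7) = mex{1,1} = 0
G(8) = mex{1,1,0} = 2
G(9) = mex{2,1,0} = 3
G(10) = mex{0,2,0} = 1
G(11) = mex{2,0,1} = 3
G(12) = mex{3,2,1} = 0
G(13) = mex{1,3,1} = 0
G(14) = mex{3,1,2} = 0
G(15) = mex{0,3,0} = 1
G(16) = mex{0,0,2} = 1
G(17) = mex{0,0,3} = 1
G(18) = mex{1,0,1} = 2
G(19) = mex{1,1,3} = 0
G(20) = mex{1,1,0} = 2
G(21) = mex{2,1,0} = 3
G(22) = mex{0,2,0} = 1
G(23) = mex{2,0,1} = 3
G(24) = mex{3,2,1} = 0
G(25) = mex{1,3,1} = 0
G(n+12) = G(n) holds for n = 0,…,7 (a full window of length max(S) = 8), so the sequence is purely periodic with period 12.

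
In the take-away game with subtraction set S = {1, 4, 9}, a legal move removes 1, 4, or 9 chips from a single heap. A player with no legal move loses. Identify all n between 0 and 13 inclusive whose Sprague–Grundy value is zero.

n :  0  1  2  3  4  5  6  7  8  9 10 11 12 13
G :  0  1  0  1  2  0  1  0  1  2  0  1  0  1
P-positions are exactly the n with G(n) = 0.

0, 2, 5, 7, 10, 12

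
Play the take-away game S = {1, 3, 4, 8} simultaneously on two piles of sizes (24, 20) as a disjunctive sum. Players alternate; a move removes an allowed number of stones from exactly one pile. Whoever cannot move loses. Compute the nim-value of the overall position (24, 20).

3

All piles use S = {1, 3, 4, 8}:
G(0) = 0
G(1) = mex{0} = 1
G(2) = mex{1} = 0
G(3) = mex{0,0} = 1
G(4) = mex{1,1,0} = 2
G(5) = mex{2,0,1} = 3
G(6) = mex{3,1,0} = 2
G(7) = mex{2,2,1} = 0
G(8) = mex{0,3,2,0} = 1
G(9) = mex{1,2,3,1} = 0
G(10) = mex{0,0,2,0} = 1
G(11) = mex{1,1,0,1} = 2
G(12) = mex{2,0,1,2} = 3
G(13) = mex{3,1,0,3} = 2
G(14) = mex{2,2,1,2} = 0
G(15) = mex{0,3,2,0} = 1
G(16) = mex{1,2,3,1} = 0
G(17) = mex{0,0,2,0} = 1
G(18) = mex{1,1,0,1} = 2
G(19) = mex{2,0,1,2} = 3
G(20) = mex{3,1,0,3} = 2
G(21) = mex{2,2,1,2} = 0
G(22) = mex{0,3,2,0} = 1
G(23) = mex{1,2,3,1} = 0
G(24) = mex{0,0,2,0} = 1
Pile A: G(24) = 1.
Pile B: G(20) = 2.
Combined Grundy value = 1 ⊕ 2 = 3.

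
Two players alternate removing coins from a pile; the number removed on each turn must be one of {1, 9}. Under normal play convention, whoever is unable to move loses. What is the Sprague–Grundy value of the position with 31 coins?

1

G(0) = 0
G(1) = mex{0} = 1
G(2) = mex{1} = 0
G(3) = mex{0} = 1
G(4) = mex{1} = 0
G(5) = mex{0} = 1
G(6) = mex{1} = 0
G(7) = mex{0} = 1
G(8) = mex{1} = 0
G(9) = mex{0,0} = 1
G(10) = mex{1,1} = 0
G(11) = mex{0,0} = 1
G(12) = mex{1,1} = 0
G(13) = mex{0,0} = 1
G(14) = mex{1,1} = 0
G(15) = mex{0,0} = 1
G(16) = mex{1,1} = 0
G(17) = mex{0,0} = 1
G(18) = mex{1,1} = 0
G(19) = mex{0,0} = 1
G(20) = mex{1,1} = 0
G(21) = mex{0,0} = 1
G(22) = mex{1,1} = 0
G(23) = mex{0,0} = 1
G(24) = mex{1,1} = 0
G(25) = mex{0,0} = 1
G(26) = mex{1,1} = 0
G(27) = mex{0,0} = 1
G(28) = mex{1,1} = 0
G(29) = mex{0,0} = 1
G(30) = mex{1,1} = 0
G(31) = mex{0,0} = 1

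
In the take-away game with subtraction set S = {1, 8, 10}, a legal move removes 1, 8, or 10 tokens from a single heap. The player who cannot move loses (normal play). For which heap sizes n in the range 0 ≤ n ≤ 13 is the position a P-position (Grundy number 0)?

0, 2, 4, 6, 9, 11, 13

G(0) = 0
G(1) = mex{0} = 1
G(2) = mex{1} = 0
G(3) = mex{0} = 1
G(4) = mex{1} = 0
G(5) = mex{0} = 1
G(6) = mex{1} = 0
G(7) = mex{0} = 1
G(8) = mex{1,0} = 2
G(9) = mex{2,1} = 0
G(10) = mex{0,0,0} = 1
G(11) = mex{1,1,1} = 0
G(12) = mex{0,0,0} = 1
G(13) = mex{1,1,1} = 0
P-positions are exactly the n with G(n) = 0.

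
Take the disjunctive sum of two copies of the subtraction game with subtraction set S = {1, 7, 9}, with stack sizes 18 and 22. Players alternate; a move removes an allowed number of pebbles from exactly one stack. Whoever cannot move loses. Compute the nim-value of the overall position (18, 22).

0

All stacks use S = {1, 7, 9}:
G(0) = 0
G(1) = mex{0} = 1
G(2) = mex{1} = 0
G(3) = mex{0} = 1
G(4) = mex{1} = 0
G(5) = mex{0} = 1
G(6) = mex{1} = 0
G(7) = mex{0,0} = 1
G(8) = mex{1,1} = 0
G(9) = mex{0,0,0} = 1
G(10) = mex{1,1,1} = 0
G(11) = mex{0,0,0} = 1
G(12) = mex{1,1,1} = 0
G(13) = mex{0,0,0} = 1
G(14) = mex{1,1,1} = 0
G(15) = mex{0,0,0} = 1
G(16) = mex{1,1,1} = 0
G(17) = mex{0,0,0} = 1
G(18) = mex{1,1,1} = 0
G(19) = mex{0,0,0} = 1
G(20) = mex{1,1,1} = 0
G(21) = mex{0,0,0} = 1
G(22) = mex{1,1,1} = 0
Stack A: G(18) = 0.
Stack B: G(22) = 0.
Combined Grundy value = 0 ⊕ 0 = 0.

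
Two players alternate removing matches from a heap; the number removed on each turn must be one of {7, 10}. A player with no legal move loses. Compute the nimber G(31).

2

G(0) = 0
G(1) = mex{} = 0
G(2) = mex{} = 0
G(3) = mex{} = 0
G(4) = mex{} = 0
G(5) = mex{} = 0
G(6) = mex{} = 0
G(7) = mex{0} = 1
G(8) = mex{0} = 1
G(9) = mex{0} = 1
G(10) = mex{0,0} = 1
G(11) = mex{0,0} = 1
G(12) = mex{0,0} = 1
G(13) = mex{0,0} = 1
G(14) = mex{1,0} = 2
G(15) = mex{1,0} = 2
G(16) = mex{1,0} = 2
G(17) = mex{1,1} = 0
G(18) = mex{1,1} = 0
G(19) = mex{1,1} = 0
G(20) = mex{1,1} = 0
G(21) = mex{2,1} = 0
G(22) = mex{2,1} = 0
G(23) = mex{2,1} = 0
G(24) = mex{0,2} = 1
G(25) = mex{0,2} = 1
G(26) = mex{0,2} = 1
G(27) = mex{0,0} = 1
G(28) = mex{0,0} = 1
G(29) = mex{0,0} = 1
G(30) = mex{0,0} = 1
G(31) = mex{1,0} = 2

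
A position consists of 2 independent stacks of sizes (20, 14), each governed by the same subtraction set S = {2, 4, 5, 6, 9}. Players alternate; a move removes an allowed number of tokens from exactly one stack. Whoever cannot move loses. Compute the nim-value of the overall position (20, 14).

All stacks use S = {2, 4, 5, 6, 9}:
n :  0  1  2  3  4  5  6  7  8  9 10 11 12 13 14 15 16 17 18 19 20
G :  0  0  1  1  2  2  3  3  0  4  1  0  2  1  3  2  4  3  0  0  1
Stack A: G(20) = 1.
Stack B: G(14) = 3.
Combined Grundy value = 1 ⊕ 3 = 2.

2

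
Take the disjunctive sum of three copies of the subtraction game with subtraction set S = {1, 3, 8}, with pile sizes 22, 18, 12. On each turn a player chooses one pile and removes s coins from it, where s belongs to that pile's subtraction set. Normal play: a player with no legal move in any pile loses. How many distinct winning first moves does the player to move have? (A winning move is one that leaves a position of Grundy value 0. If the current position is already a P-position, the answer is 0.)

All piles use S = {1, 3, 8}:
G(0) = 0
G(1) = mex{0} = 1
G(2) = mex{1} = 0
G(3) = mex{0,0} = 1
G(4) = mex{1,1} = 0
G(5) = mex{0,0} = 1
G(6) = mex{1,1} = 0
G(7) = mex{0,0} = 1
G(8) = mex{1,1,0} = 2
G(9) = mex{2,0,1} = 3
G(10) = mex{3,1,0} = 2
G(11) = mex{2,2,1} = 0
G(12) = mex{0,3,0} = 1
G(13) = mex{1,2,1} = 0
G(14) = mex{0,0,0} = 1
G(15) = mex{1,1,1} = 0
G(16) = mex{0,0,2} = 1
G(17) = mex{1,1,3} = 0
G(18) = mex{0,0,2} = 1
G(19) = mex{1,1,0} = 2
G(20) = mex{2,0,1} = 3
G(21) = mex{3,1,0} = 2
G(22) = mex{2,2,1} = 0
Pile A: G(22) = 0.
Pile B: G(18) = 1.
Pile C: G(12) = 1.
Combined Grundy value = 0 ⊕ 1 ⊕ 1 = 0.
A winning move leaves total XOR = 0, i.e. changes one component's Grundy value g to g ⊕ X where X is the current total.
Pile A: target g' = 0⊕0 = 0, but every legal move changes the Grundy value (mex property), so 0 moves.
Pile B: target g' = 1⊕0 = 1, but every legal move changes the Grundy value (mex property), so 0 moves.
Pile C: target g' = 1⊕0 = 1, but every legal move changes the Grundy value (mex property), so 0 moves.

0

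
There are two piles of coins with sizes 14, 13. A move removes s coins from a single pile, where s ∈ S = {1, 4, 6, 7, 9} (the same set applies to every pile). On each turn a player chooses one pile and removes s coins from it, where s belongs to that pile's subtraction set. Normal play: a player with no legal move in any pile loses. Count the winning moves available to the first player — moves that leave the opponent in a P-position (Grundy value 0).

All piles use S = {1, 4, 6, 7, 9}:
n :  0  1  2  3  4  5  6  7  8  9 10 11 12 13 14
G :  0  1  0  1  2  0  1  2  3  2  0  1  2  0  1
Pile A: G(14) = 1.
Pile B: G(13) = 0.
Combined Grundy value = 1 ⊕ 0 = 1.
A winning move leaves total XOR = 0, i.e. changes one component's Grundy value g to g ⊕ X where X is the current total.
Pile A: need g' = 1⊕1 = 0. Options: 14−1→G=0, 14−4→G=0, 14−6→G=3, 14−7→G=2, 14−9→G=0. Hits: 3.
Pile B: need g' = 0⊕1 = 1. Options: 13−1→G=2, 13−4→G=2, 13−6→G=2, 13−7→G=1, 13−9→G=2. Hits: 1.

4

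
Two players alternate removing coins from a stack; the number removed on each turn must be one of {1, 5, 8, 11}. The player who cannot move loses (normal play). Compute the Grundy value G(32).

0

G(0) = 0
G(1) = mex{0} = 1
G(2) = mex{1} = 0
G(3) = mex{0} = 1
G(4) = mex{1} = 0
G(5) = mex{0,0} = 1
G(6) = mex{1,1} = 0
G(7) = mex{0,0} = 1
G(8) = mex{1,1,0} = 2
G(9) = mex{2,0,1} = 3
G(10) = mex{3,1,0} = 2
G(11) = mex{2,0,1,0} = 3
G(12) = mex{3,1,0,1} = 2
G(13) = mex{2,2,1,0} = 3
G(14) = mex{3,3,0,1} = 2
G(15) = mex{2,2,1,0} = 3
G(16) = mex{3,3,2,1} = 0
G(17) = mex{0,2,3,0} = 1
G(18) = mex{1,3,2,1} = 0
G(19) = mex{0,2,3,2} = 1
G(20) = mex{1,3,2,3} = 0
G(21) = mex{0,0,3,2} = 1
G(22) = mex{1,1,2,3} = 0
G(23) = mex{0,0,3,2} = 1
G(24) = mex{1,1,0,3} = 2
G(25) = mex{2,0,1,2} = 3
G(26) = mex{3,1,0,3} = 2
G(27) = mex{2,0,1,0} = 3
G(28) = mex{3,1,0,1} = 2
G(29) = mex{2,2,1,0} = 3
G(30) = mex{3,3,0,1} = 2
G(31) = mex{2,2,1,0} = 3
G(32) = mex{3,3,2,1} = 0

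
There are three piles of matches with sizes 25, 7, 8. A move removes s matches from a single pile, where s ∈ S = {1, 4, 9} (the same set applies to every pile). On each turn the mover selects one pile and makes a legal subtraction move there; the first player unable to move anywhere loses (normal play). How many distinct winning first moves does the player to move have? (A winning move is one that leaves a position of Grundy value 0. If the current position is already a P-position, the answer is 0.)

5

All piles use S = {1, 4, 9}:
G(0) = 0
G(1) = mex{0} = 1
G(2) = mex{1} = 0
G(3) = mex{0} = 1
G(4) = mex{1,0} = 2
G(5) = mex{2,1} = 0
G(6) = mex{0,0} = 1
G(7) = mex{1,1} = 0
G(8) = mex{0,2} = 1
G(9) = mex{1,0,0} = 2
G(10) = mex{2,1,1} = 0
G(11) = mex{0,0,0} = 1
G(12) = mex{1,1,1} = 0
G(13) = mex{0,2,2} = 1
G(14) = mex{1,0,0} = 2
G(15) = mex{2,1,1} = 0
G(16) = mex{0,0,0} = 1
G(17) = mex{1,1,1} = 0
G(18) = mex{0,2,2} = 1
G(19) = mex{1,0,0} = 2
G(20) = mex{2,1,1} = 0
G(21) = mex{0,0,0} = 1
G(22) = mex{1,1,1} = 0
G(23) = mex{0,2,2} = 1
G(24) = mex{1,0,0} = 2
G(25) = mex{2,1,1} = 0
Pile A: G(25) = 0.
Pile B: G(7) = 0.
Pile C: G(8) = 1.
Combined Grundy value = 0 ⊕ 0 ⊕ 1 = 1.
A winning move leaves total XOR = 0, i.e. changes one component's Grundy value g to g ⊕ X where X is the current total.
Pile A: need g' = 0⊕1 = 1. Options: 25−1→G=2, 25−4→G=1, 25−9→G=1. Hits: 2.
Pile B: need g' = 0⊕1 = 1. Options: 7−1→G=1, 7−4→G=1. Hits: 2.
Pile C: need g' = 1⊕1 = 0. Options: 8−1→G=0, 8−4→G=2. Hits: 1.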